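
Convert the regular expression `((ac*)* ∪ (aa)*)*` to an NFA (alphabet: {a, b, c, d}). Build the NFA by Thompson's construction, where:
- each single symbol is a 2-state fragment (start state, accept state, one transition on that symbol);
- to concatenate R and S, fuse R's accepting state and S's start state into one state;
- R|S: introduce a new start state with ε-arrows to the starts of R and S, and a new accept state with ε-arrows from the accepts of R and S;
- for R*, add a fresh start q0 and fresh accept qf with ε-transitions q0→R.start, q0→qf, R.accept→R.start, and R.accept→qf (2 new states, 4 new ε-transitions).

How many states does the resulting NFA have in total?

16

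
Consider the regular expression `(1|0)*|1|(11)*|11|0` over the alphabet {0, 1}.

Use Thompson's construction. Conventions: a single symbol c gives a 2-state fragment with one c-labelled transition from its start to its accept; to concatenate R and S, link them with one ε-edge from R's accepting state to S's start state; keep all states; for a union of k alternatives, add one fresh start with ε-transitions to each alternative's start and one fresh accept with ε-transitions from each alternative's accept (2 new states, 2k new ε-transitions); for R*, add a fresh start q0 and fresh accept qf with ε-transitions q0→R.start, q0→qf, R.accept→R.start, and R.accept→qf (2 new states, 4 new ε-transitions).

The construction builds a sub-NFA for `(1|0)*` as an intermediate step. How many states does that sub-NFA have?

8

Fragment for `(1|0)*`:
Each of the 2 symbol leaves contributes a 2-state fragment.
  1|0 = 6 states
  (1|0)* = 8 states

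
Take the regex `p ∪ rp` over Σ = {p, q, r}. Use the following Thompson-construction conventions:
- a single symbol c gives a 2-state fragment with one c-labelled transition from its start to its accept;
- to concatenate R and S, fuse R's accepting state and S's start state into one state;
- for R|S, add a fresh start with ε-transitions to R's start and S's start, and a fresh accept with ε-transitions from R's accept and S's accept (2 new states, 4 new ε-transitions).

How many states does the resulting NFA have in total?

Bottom-up over the parse tree:
Each of the 3 symbol leaves contributes a 2-state fragment.
  rp : 3 states
  p ∪ rp : 7 states

7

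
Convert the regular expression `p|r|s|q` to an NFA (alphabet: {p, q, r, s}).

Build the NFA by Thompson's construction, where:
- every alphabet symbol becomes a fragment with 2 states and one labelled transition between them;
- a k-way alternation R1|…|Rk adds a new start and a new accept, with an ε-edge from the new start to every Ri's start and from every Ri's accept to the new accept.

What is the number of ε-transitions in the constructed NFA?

Recursing over subexpressions:
Each of the 4 symbol leaves contributes 0 ε-transitions.
  p|r|s|q → 8 ε-transitions

8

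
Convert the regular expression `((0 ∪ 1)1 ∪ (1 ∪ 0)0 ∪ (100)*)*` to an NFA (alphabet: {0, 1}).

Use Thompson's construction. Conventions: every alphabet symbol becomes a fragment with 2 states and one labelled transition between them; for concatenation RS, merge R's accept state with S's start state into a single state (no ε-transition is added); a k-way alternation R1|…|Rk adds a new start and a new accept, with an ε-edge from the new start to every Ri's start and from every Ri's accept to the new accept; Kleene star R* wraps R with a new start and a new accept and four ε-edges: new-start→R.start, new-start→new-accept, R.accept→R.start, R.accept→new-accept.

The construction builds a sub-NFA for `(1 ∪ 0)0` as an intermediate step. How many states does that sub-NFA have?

7

Fragment for `(1 ∪ 0)0`:
Each of the 3 symbol leaves contributes a 2-state fragment.
  1 ∪ 0 → 6 states
  (1 ∪ 0)0 → 7 states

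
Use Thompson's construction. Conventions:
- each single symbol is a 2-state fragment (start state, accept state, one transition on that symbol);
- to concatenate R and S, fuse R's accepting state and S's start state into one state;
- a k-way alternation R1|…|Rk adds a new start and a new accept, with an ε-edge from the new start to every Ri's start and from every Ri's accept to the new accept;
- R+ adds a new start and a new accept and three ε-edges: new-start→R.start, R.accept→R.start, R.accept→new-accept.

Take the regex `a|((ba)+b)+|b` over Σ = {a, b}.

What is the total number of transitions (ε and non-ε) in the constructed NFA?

Bottom-up over the parse tree:
Each of the 5 symbol leaves contributes 1 transition (1 symbol, 0 ε).
  ba → 2 transitions (2 symbol, 0 ε)
  (ba)+ → 5 transitions (2 symbol, 3 ε)
  (ba)+b → 6 transitions (3 symbol, 3 ε)
  ((ba)+b)+ → 9 transitions (3 symbol, 6 ε)
  a|((ba)+b)+|b → 17 transitions (5 symbol, 12 ε)

17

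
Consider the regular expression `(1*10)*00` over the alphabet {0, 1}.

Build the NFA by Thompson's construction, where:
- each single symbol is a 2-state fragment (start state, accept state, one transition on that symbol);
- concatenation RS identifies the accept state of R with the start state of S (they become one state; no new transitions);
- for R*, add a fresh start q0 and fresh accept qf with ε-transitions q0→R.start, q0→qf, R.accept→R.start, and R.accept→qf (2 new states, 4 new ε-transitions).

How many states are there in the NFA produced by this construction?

By structural recursion:
Each of the 5 symbol leaves contributes a 2-state fragment.
  1* = 4 states
  1*10 = 6 states
  (1*10)* = 8 states
  (1*10)*00 = 10 states

10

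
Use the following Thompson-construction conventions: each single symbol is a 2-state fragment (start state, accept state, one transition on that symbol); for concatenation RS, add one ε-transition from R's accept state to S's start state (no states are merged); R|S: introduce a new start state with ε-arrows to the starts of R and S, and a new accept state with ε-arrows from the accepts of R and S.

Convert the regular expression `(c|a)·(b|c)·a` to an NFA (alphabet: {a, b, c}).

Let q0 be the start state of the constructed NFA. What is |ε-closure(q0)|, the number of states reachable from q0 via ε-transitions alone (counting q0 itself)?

Compute the ε-closure size of each fragment's start state recursively; a symbol fragment's start has no outgoing ε-edge, so its closure is just itself (size 1).
  c|a : |closure| = 1 + 1 + 1 = 3 (the new accept is not ε-reachable since no branch accepts ε)
  b|c : |closure| = 1 + 1 + 1 = 3 (the new accept is not ε-reachable since no branch accepts ε)
  (c|a)·(b|c)·a : same as the first factor's closure: |closure| = 3

3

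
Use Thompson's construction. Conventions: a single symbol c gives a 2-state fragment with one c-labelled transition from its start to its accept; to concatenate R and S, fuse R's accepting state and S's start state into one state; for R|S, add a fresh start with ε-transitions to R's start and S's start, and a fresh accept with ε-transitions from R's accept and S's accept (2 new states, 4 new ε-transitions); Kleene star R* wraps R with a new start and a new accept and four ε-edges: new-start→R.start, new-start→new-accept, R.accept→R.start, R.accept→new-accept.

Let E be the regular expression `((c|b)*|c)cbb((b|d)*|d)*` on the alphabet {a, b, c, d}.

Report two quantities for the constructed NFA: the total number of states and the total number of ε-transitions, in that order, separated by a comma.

28, 28

Bottom-up over the parse tree:
Each of the 9 symbol leaves contributes 2 states and 0 ε-transitions.
  c|b → 6 states, 4 ε-transitions
  (c|b)* → 8 states, 8 ε-transitions
  (c|b)*|c → 12 states, 12 ε-transitions
  b|d → 6 states, 4 ε-transitions
  (b|d)* → 8 states, 8 ε-transitions
  (b|d)*|d → 12 states, 12 ε-transitions
  ((b|d)*|d)* → 14 states, 16 ε-transitions
  ((c|b)*|c)cbb((b|d)*|d)* → 28 states, 28 ε-transitions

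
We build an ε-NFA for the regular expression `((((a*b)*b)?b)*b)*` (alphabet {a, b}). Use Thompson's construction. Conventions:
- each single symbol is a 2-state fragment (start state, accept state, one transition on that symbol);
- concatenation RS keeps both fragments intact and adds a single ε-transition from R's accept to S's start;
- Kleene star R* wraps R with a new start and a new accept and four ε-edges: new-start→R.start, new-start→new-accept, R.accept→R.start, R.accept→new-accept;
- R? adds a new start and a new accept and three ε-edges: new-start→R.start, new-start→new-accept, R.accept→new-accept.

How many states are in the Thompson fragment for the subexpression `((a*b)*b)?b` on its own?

14

Fragment for `((a*b)*b)?b`:
Each of the 4 symbol leaves contributes a 2-state fragment.
  a* : 4 states
  a*b : 6 states
  (a*b)* : 8 states
  (a*b)*b : 10 states
  ((a*b)*b)? : 12 states
  ((a*b)*b)?b : 14 states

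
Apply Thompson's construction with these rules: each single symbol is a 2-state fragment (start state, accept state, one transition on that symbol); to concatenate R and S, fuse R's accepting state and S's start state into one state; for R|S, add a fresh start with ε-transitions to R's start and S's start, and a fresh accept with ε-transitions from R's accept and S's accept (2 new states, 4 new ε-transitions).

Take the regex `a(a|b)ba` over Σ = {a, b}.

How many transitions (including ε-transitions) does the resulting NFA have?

9

Building bottom-up:
Each of the 5 symbol leaves contributes 1 transition (1 symbol, 0 ε).
  a|b = 6 transitions (2 symbol, 4 ε)
  a(a|b)ba = 9 transitions (5 symbol, 4 ε)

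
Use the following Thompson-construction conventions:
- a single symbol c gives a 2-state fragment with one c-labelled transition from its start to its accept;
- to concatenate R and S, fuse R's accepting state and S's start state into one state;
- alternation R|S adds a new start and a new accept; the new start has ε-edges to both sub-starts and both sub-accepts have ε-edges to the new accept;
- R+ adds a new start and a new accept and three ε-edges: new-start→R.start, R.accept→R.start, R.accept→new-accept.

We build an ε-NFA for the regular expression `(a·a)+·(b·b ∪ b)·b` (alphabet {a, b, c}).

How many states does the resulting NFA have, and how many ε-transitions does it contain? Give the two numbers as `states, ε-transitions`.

12, 7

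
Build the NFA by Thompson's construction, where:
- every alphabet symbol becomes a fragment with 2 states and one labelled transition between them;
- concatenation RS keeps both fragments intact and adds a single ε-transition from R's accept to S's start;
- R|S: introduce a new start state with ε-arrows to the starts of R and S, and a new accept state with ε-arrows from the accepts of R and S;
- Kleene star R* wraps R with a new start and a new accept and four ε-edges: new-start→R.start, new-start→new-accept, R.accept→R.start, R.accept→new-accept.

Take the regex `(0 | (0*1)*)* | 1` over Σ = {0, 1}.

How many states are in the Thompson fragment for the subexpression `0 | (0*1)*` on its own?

Fragment for `0 | (0*1)*`:
Each of the 3 symbol leaves contributes a 2-state fragment.
  0* → 4 states
  0*1 → 6 states
  (0*1)* → 8 states
  0 | (0*1)* → 12 states

12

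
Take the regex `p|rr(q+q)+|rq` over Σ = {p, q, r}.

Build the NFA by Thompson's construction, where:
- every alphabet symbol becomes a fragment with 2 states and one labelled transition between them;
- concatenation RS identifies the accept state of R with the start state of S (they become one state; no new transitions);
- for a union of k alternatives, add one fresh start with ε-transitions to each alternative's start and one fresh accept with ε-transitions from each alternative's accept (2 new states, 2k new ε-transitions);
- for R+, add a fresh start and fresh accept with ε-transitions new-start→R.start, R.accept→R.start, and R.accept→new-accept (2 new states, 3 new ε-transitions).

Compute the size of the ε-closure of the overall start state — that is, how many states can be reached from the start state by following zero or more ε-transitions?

4

Let C(F) = |ε-closure(F.start)| within fragment F, and note whether F accepts ε. Symbol fragments have C = 1 and do not accept ε. Then:
  q+ — new start ε-reaches only the body's start; the new accept needs a symbol first: C = 1 + 1 = 2
  q+q — same as the first factor's closure: C = 2
  (q+q)+ — C = 1 + 2 = 3 (the body doesn't accept ε, so the new accept is not reached)
  rr(q+q)+ — C equals the left operand's closure size = 1 (its accept is not ε-reachable, so the closure stops there)
  rq — C equals the left operand's closure size = 1 (its accept is not ε-reachable, so the closure stops there)
  p|rr(q+q)+|rq — new start ε-reaches every alternative's start; none of them accept ε, so the new accept is not reached: C = 1 + 1 + 1 + 1 = 4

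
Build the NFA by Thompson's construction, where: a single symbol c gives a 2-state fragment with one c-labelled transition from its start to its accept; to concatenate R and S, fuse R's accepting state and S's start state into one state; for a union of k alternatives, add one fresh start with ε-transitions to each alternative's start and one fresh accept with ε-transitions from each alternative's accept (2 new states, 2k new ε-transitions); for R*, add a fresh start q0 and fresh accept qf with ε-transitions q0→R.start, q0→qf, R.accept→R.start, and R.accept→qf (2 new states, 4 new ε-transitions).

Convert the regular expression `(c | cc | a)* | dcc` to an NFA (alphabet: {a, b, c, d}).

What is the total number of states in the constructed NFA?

Bottom-up over the parse tree:
Each of the 7 symbol leaves contributes a 2-state fragment.
  cc = 3 states
  c | cc | a = 9 states
  (c | cc | a)* = 11 states
  dcc = 4 states
  (c | cc | a)* | dcc = 17 states

17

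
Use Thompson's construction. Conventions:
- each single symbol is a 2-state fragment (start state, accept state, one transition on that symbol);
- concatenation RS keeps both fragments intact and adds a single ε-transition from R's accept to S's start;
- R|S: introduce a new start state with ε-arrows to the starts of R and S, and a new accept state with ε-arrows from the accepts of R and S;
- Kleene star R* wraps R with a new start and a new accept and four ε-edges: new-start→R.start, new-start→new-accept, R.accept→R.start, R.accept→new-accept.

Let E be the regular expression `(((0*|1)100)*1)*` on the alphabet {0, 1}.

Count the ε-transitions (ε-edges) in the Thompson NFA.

20

Bottom-up over the parse tree:
Each of the 6 symbol leaves contributes 0 ε-transitions.
  0* — 4 ε-transitions
  0*|1 — 8 ε-transitions
  (0*|1)100 — 11 ε-transitions
  ((0*|1)100)* — 15 ε-transitions
  ((0*|1)100)*1 — 16 ε-transitions
  (((0*|1)100)*1)* — 20 ε-transitions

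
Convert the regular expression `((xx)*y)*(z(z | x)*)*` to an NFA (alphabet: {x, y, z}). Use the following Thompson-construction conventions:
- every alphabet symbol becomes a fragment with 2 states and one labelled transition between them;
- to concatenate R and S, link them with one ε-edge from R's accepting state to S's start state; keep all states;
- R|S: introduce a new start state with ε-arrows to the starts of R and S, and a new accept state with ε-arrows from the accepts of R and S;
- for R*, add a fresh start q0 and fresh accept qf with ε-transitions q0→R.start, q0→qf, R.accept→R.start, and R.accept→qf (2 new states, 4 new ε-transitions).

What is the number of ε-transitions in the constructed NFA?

Recursing over subexpressions:
Each of the 6 symbol leaves contributes 0 ε-transitions.
  xx → 1 ε-transition
  (xx)* → 5 ε-transitions
  (xx)*y → 6 ε-transitions
  ((xx)*y)* → 10 ε-transitions
  z | x → 4 ε-transitions
  (z | x)* → 8 ε-transitions
  z(z | x)* → 9 ε-transitions
  (z(z | x)*)* → 13 ε-transitions
  ((xx)*y)*(z(z | x)*)* → 24 ε-transitions

24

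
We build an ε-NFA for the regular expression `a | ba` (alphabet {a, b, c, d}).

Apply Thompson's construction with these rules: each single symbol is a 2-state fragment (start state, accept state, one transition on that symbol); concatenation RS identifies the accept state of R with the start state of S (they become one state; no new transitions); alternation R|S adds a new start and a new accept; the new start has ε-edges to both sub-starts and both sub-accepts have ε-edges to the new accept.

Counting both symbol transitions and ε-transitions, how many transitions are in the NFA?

7

By structural recursion:
Each of the 3 symbol leaves contributes 1 transition (1 symbol, 0 ε).
  ba → 2 transitions (2 symbol, 0 ε)
  a | ba → 7 transitions (3 symbol, 4 ε)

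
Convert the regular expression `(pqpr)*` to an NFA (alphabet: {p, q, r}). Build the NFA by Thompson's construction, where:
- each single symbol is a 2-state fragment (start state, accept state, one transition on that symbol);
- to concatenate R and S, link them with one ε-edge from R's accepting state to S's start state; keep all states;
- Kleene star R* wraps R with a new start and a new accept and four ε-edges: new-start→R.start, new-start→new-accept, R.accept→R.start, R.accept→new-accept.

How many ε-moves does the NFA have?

By structural recursion:
Each of the 4 symbol leaves contributes 0 ε-transitions.
  pqpr = 3 ε-transitions
  (pqpr)* = 7 ε-transitions

7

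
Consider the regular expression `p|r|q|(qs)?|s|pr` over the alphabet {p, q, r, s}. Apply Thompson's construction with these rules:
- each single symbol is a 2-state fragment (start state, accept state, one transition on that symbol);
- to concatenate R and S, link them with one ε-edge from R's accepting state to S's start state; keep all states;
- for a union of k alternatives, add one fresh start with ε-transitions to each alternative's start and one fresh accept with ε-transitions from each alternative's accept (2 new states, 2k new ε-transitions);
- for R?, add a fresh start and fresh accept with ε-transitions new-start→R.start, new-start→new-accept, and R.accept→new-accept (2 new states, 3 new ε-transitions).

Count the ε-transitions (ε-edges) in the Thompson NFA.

17

Recursing over subexpressions:
Each of the 8 symbol leaves contributes 0 ε-transitions.
  qs : 1 ε-transition
  (qs)? : 4 ε-transitions
  pr : 1 ε-transition
  p|r|q|(qs)?|s|pr : 17 ε-transitions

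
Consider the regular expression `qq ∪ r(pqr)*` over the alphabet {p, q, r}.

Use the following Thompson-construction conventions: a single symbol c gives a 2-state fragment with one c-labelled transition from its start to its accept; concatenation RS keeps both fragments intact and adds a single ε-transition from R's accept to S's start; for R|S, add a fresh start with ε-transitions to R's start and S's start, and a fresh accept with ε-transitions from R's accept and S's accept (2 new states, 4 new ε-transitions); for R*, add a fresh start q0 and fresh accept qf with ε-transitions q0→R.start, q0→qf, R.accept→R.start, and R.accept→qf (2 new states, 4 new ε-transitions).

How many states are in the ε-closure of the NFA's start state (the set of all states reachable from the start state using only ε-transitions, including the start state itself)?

Work bottom-up. For each fragment F, track |ε-closure(F.start)| and whether F's accept lies in that closure (i.e. whether F accepts ε). A single-symbol fragment has closure size 1 and does not accept ε.
  qq → same as the first factor's closure: |closure| = 1
  pqr → |closure| equals the left operand's closure size = 1 (its accept is not ε-reachable, so the closure stops there)
  (pqr)* → the star's fresh start ε-reaches both the body's start and the fresh accept: |closure| = 2 + 1 = 3
  r(pqr)* → same as the first factor's closure: |closure| = 1
  qq ∪ r(pqr)* → |closure| = 1 + 1 + 1 = 3 (the new accept is not ε-reachable since no branch accepts ε)

3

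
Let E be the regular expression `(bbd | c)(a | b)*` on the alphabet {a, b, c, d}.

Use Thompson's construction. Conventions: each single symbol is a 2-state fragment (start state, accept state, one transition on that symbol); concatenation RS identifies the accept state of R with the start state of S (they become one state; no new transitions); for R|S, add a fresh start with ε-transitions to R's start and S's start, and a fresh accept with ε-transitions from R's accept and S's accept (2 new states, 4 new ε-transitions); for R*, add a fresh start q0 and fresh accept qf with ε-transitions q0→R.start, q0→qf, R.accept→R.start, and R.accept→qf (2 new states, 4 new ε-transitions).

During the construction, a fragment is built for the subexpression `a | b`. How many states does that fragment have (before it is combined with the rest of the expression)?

Fragment for `a | b`:
Each of the 2 symbol leaves contributes a 2-state fragment.
  a | b — 6 states

6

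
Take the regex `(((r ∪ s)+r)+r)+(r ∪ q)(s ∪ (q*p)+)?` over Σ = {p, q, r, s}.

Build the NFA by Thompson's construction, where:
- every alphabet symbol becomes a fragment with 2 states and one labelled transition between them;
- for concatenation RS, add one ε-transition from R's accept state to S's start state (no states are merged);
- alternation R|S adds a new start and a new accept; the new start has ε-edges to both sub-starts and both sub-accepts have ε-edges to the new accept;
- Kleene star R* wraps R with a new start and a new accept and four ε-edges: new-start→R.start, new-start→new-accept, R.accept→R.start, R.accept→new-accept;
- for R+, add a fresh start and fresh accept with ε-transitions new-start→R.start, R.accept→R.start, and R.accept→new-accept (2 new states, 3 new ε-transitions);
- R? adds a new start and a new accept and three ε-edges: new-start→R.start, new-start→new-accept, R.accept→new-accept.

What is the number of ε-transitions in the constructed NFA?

36

Recursing over subexpressions:
Each of the 9 symbol leaves contributes 0 ε-transitions.
  r ∪ s : 4 ε-transitions
  (r ∪ s)+ : 7 ε-transitions
  (r ∪ s)+r : 8 ε-transitions
  ((r ∪ s)+r)+ : 11 ε-transitions
  ((r ∪ s)+r)+r : 12 ε-transitions
  (((r ∪ s)+r)+r)+ : 15 ε-transitions
  r ∪ q : 4 ε-transitions
  q* : 4 ε-transitions
  q*p : 5 ε-transitions
  (q*p)+ : 8 ε-transitions
  s ∪ (q*p)+ : 12 ε-transitions
  (s ∪ (q*p)+)? : 15 ε-transitions
  (((r ∪ s)+r)+r)+(r ∪ q)(s ∪ (q*p)+)? : 36 ε-transitions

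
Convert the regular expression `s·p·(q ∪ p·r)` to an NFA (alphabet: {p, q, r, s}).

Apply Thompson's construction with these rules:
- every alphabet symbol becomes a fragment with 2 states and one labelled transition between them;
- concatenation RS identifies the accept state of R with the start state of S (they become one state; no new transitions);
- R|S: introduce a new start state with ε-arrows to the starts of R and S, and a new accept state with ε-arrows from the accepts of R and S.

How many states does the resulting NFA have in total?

9

Bottom-up over the parse tree:
Each of the 5 symbol leaves contributes a 2-state fragment.
  p·r — 3 states
  q ∪ p·r — 7 states
  s·p·(q ∪ p·r) — 9 states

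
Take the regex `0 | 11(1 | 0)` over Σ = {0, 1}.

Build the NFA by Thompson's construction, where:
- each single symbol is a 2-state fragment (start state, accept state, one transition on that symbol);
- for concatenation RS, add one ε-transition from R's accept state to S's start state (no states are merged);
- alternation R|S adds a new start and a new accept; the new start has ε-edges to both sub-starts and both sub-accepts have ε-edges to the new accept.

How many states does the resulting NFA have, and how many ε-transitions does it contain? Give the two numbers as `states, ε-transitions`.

By structural recursion:
Each of the 5 symbol leaves contributes 2 states and 0 ε-transitions.
  1 | 0 = 6 states, 4 ε-transitions
  11(1 | 0) = 10 states, 6 ε-transitions
  0 | 11(1 | 0) = 14 states, 10 ε-transitions

14, 10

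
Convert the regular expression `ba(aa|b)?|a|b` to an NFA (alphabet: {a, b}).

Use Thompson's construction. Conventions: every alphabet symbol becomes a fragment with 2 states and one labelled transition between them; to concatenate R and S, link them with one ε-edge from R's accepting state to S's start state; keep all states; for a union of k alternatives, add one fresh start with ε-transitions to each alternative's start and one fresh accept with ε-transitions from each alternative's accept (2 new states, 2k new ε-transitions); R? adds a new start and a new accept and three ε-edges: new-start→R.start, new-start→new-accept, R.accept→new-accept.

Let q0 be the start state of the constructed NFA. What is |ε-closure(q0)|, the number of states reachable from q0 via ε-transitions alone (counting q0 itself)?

4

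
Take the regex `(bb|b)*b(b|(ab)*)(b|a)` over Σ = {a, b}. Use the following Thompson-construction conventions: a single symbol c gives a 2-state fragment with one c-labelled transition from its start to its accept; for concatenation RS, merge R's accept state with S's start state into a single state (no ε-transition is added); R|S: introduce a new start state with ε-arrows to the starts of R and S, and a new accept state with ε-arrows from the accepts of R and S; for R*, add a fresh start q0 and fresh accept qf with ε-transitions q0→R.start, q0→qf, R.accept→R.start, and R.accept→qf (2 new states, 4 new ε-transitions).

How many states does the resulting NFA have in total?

23

By structural recursion:
Each of the 9 symbol leaves contributes a 2-state fragment.
  bb → 3 states
  bb|b → 7 states
  (bb|b)* → 9 states
  ab → 3 states
  (ab)* → 5 states
  b|(ab)* → 9 states
  b|a → 6 states
  (bb|b)*b(b|(ab)*)(b|a) → 23 states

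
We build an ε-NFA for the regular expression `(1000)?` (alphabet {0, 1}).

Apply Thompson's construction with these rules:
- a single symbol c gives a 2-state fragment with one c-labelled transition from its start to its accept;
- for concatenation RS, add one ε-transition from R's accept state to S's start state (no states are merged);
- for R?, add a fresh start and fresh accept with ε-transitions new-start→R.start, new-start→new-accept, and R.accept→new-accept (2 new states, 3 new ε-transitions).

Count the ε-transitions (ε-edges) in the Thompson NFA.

Building bottom-up:
Each of the 4 symbol leaves contributes 0 ε-transitions.
  1000 → 3 ε-transitions
  (1000)? → 6 ε-transitions

6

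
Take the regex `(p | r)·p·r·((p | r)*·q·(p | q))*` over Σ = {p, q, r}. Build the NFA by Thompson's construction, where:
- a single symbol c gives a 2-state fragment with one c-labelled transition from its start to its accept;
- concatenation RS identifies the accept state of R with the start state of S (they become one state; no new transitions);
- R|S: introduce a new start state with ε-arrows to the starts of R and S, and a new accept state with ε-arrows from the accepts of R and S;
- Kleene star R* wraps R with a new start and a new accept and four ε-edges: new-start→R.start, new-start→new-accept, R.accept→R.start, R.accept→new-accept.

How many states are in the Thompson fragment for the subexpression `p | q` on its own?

Fragment for `p | q`:
Each of the 2 symbol leaves contributes a 2-state fragment.
  p | q — 6 states

6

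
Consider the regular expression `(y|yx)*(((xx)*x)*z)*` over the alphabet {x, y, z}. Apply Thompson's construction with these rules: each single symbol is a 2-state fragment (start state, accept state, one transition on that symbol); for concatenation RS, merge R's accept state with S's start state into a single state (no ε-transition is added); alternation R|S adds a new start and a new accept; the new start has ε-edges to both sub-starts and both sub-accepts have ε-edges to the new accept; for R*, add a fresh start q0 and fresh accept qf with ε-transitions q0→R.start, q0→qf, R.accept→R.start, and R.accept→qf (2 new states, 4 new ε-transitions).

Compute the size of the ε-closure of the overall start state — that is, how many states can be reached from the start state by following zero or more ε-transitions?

Let C(F) = |ε-closure(F.start)| within fragment F, and note whether F accepts ε. Symbol fragments have C = 1 and do not accept ε. Then:
  yx : |ε-closure| equals the left operand's closure size = 1 (its accept is not ε-reachable, so the closure stops there)
  y|yx : new start ε-reaches every alternative's start; none of them accept ε, so the new accept is not reached: |ε-closure| = 1 + 1 + 1 = 3
  (y|yx)* : |ε-closure| = 1 (new start) + 3 (body) + 1 (new accept) = 5
  xx : same as the first factor's closure: |ε-closure| = 1
  (xx)* : the star's fresh start ε-reaches both the body's start and the fresh accept: |ε-closure| = 2 + 1 = 3
  (xx)*x : |ε-closure| = 3 + (1−1) = 3 (closure spills across the concat boundary because the left factor accepts ε)
  ((xx)*x)* : |ε-closure| = 1 (new start) + 3 (body) + 1 (new accept) = 5
  ((xx)*x)*z : |ε-closure| = 5 + (1−1) = 5 (closure spills across the concat boundary because the left factor accepts ε)
  (((xx)*x)*z)* : new start has ε-edges to the inner start and to the new accept, so |ε-closure| = 2 + 5 = 7
  (y|yx)*(((xx)*x)*z)* : the left operand accepts ε, so the closure extends into the next operand (the shared merged state is already counted); |ε-closure| = 5 + (7−1) = 11

11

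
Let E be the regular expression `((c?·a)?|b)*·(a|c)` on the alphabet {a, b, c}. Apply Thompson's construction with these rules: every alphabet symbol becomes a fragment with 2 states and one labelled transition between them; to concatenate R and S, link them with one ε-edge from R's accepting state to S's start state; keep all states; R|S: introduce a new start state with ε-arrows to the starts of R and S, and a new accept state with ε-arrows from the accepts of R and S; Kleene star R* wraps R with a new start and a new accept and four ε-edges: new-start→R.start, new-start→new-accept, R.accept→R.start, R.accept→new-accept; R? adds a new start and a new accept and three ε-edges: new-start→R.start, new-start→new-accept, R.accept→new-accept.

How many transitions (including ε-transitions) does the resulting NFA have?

Recursing over subexpressions:
Each of the 5 symbol leaves contributes 1 transition (1 symbol, 0 ε).
  c? = 4 transitions (1 symbol, 3 ε)
  c?·a = 6 transitions (2 symbol, 4 ε)
  (c?·a)? = 9 transitions (2 symbol, 7 ε)
  (c?·a)?|b = 14 transitions (3 symbol, 11 ε)
  ((c?·a)?|b)* = 18 transitions (3 symbol, 15 ε)
  a|c = 6 transitions (2 symbol, 4 ε)
  ((c?·a)?|b)*·(a|c) = 25 transitions (5 symbol, 20 ε)

25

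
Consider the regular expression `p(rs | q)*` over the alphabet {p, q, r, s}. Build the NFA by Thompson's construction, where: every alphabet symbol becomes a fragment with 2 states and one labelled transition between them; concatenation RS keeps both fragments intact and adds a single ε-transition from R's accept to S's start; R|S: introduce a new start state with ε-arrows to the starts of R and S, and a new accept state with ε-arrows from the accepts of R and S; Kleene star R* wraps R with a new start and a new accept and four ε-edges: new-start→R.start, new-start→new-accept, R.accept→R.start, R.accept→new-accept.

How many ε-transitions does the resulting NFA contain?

10

Recursing over subexpressions:
Each of the 4 symbol leaves contributes 0 ε-transitions.
  rs → 1 ε-transition
  rs | q → 5 ε-transitions
  (rs | q)* → 9 ε-transitions
  p(rs | q)* → 10 ε-transitions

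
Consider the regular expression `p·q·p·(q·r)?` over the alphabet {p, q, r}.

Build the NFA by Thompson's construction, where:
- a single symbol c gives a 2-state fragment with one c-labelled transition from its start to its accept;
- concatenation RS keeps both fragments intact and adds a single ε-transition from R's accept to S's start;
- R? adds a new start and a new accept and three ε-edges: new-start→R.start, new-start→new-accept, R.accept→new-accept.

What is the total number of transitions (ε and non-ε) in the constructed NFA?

Recursing over subexpressions:
Each of the 5 symbol leaves contributes 1 transition (1 symbol, 0 ε).
  q·r : 3 transitions (2 symbol, 1 ε)
  (q·r)? : 6 transitions (2 symbol, 4 ε)
  p·q·p·(q·r)? : 12 transitions (5 symbol, 7 ε)

12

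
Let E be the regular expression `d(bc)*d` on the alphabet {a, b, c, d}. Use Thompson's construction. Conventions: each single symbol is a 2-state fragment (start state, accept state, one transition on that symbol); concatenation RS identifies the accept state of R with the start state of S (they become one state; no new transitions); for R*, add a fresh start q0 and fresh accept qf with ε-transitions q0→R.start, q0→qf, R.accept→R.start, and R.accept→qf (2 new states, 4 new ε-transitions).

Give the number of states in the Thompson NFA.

7

Building bottom-up:
Each of the 4 symbol leaves contributes a 2-state fragment.
  bc = 3 states
  (bc)* = 5 states
  d(bc)*d = 7 states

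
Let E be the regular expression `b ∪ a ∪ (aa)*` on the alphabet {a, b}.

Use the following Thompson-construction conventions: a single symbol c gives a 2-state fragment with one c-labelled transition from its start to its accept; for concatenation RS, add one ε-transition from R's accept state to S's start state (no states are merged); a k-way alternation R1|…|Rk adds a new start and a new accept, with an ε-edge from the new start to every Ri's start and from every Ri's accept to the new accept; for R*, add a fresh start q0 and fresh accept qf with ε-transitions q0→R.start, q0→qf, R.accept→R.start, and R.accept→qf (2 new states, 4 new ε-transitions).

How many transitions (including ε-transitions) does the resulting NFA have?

15

Recursing over subexpressions:
Each of the 4 symbol leaves contributes 1 transition (1 symbol, 0 ε).
  aa = 3 transitions (2 symbol, 1 ε)
  (aa)* = 7 transitions (2 symbol, 5 ε)
  b ∪ a ∪ (aa)* = 15 transitions (4 symbol, 11 ε)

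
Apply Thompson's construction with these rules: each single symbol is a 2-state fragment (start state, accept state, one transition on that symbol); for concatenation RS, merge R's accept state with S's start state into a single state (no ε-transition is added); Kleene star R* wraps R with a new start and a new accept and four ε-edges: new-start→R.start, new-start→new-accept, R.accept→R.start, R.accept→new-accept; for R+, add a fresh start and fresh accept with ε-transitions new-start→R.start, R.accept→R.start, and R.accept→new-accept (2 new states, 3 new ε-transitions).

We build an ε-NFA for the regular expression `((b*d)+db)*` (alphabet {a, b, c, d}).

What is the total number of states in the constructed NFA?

11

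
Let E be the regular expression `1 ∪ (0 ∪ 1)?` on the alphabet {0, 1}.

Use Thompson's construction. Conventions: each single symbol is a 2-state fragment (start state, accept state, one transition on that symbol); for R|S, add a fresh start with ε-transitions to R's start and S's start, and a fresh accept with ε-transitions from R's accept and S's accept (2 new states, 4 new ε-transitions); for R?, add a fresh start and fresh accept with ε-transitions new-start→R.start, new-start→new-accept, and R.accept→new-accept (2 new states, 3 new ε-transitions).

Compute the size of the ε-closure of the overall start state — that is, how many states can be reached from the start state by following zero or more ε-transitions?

Let C(F) = |ε-closure(F.start)| within fragment F, and note whether F accepts ε. Symbol fragments have C = 1 and do not accept ε. Then:
  0 ∪ 1 — |ε-closure| = 1 + 1 + 1 = 3 (the new accept is not ε-reachable since no branch accepts ε)
  (0 ∪ 1)? — |ε-closure| = 1 (new start) + 3 (body) + 1 (new accept, via ε) = 5
  1 ∪ (0 ∪ 1)? — |ε-closure| = 1 (new start) + (1 + 5) + 1 (new accept, since some branch ε-reaches its own accept) = 8

8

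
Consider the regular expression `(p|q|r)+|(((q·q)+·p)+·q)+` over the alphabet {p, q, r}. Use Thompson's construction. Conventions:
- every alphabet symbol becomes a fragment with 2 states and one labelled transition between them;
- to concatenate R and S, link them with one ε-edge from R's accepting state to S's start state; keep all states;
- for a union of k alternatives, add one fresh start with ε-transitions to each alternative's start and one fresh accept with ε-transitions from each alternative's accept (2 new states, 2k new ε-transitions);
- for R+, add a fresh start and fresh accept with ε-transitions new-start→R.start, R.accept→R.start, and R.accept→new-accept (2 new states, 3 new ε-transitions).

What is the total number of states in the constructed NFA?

26

Per subexpression:
Each of the 7 symbol leaves contributes a 2-state fragment.
  p|q|r → 8 states
  (p|q|r)+ → 10 states
  q·q → 4 states
  (q·q)+ → 6 states
  (q·q)+·p → 8 states
  ((q·q)+·p)+ → 10 states
  ((q·q)+·p)+·q → 12 states
  (((q·q)+·p)+·q)+ → 14 states
  (p|q|r)+|(((q·q)+·p)+·q)+ → 26 states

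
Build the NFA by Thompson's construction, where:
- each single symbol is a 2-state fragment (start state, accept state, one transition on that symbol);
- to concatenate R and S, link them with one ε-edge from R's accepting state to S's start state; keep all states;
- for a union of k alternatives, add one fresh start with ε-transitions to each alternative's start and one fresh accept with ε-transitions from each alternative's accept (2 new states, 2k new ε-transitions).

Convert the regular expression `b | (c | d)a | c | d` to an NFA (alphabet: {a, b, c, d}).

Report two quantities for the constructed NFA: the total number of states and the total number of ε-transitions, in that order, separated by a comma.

16, 13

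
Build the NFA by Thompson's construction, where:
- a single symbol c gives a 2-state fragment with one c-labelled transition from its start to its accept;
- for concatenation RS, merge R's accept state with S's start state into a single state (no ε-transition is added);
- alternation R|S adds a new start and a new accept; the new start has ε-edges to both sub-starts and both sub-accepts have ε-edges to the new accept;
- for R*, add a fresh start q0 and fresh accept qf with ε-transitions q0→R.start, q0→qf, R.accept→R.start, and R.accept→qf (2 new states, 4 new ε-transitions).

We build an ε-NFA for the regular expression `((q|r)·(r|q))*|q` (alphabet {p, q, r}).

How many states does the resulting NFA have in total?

Per subexpression:
Each of the 5 symbol leaves contributes a 2-state fragment.
  q|r = 6 states
  r|q = 6 states
  (q|r)·(r|q) = 11 states
  ((q|r)·(r|q))* = 13 states
  ((q|r)·(r|q))*|q = 17 states

17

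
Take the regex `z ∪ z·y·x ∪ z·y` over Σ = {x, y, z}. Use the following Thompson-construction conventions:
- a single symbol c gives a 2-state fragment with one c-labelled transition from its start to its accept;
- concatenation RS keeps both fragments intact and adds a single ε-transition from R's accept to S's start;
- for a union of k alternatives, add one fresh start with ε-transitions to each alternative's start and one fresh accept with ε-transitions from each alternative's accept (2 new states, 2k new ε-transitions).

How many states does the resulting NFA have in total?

Per subexpression:
Each of the 6 symbol leaves contributes a 2-state fragment.
  z·y·x : 6 states
  z·y : 4 states
  z ∪ z·y·x ∪ z·y : 14 states

14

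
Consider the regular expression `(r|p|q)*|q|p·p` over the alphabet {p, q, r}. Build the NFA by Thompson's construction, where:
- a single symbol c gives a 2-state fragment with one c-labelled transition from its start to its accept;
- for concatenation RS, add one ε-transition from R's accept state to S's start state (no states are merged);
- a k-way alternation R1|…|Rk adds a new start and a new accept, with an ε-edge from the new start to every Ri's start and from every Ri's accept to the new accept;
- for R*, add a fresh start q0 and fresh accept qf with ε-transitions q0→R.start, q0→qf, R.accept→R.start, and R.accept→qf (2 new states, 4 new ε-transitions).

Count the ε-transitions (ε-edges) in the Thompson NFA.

17

Bottom-up over the parse tree:
Each of the 6 symbol leaves contributes 0 ε-transitions.
  r|p|q : 6 ε-transitions
  (r|p|q)* : 10 ε-transitions
  p·p : 1 ε-transition
  (r|p|q)*|q|p·p : 17 ε-transitions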